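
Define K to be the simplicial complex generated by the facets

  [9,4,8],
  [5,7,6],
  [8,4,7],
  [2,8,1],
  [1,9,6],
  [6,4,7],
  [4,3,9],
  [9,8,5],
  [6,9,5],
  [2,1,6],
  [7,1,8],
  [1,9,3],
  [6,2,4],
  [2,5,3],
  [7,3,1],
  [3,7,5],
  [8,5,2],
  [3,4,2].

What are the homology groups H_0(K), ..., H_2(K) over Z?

Take the total order 1 < 2 < 3 < 4 < 5 < 6 < 7 < 8 < 9 on the vertex set. Then K (dimension 2) consists of the simplices:

  0-simplices (9): [1], [2], [3], [4], [5], [6], [7], [8], [9]
  1-simplices (27): (27 of them)
  2-simplices (18): [1,2,6], [1,2,8], [1,3,7], [1,3,9], [1,6,9], [1,7,8], [2,3,4], [2,3,5], [2,4,6], [2,5,8], [3,4,9], [3,5,7], [4,6,7], [4,7,8], [4,8,9], [5,6,7], [5,6,9], [5,8,9]

giving chain groups C_0 ≅ Z^9, C_1 ≅ Z^27, C_2 ≅ Z^18.

The boundary map ∂_1: C_1 → C_0 maps an edge to its endpoints' difference, ∂[p,q] = q − p.
As a 9×27 matrix over Z this has rank 8, with invariant factors (1,1,1,1,1,1,1,1).

The boundary map ∂_2: C_2 → C_1 sends each 2-simplex [p,q,r] to [q,r] − [p,r] + [p,q]. For instance
  ∂[4,6,7] = [6,7] − [4,7] + [4,6],
  ∂[3,4,9] = [4,9] − [3,9] + [3,4].
This gives a 27×18 integer matrix of rank 17; reducing to Smith normal form yields diagonal entries (1,1,1,1,1,1,1,1,1,1,1,1,1,1,1,1,1).

Computing H_k = (kernel of ∂_k) / (image of ∂_{k+1}):

  H_0: rank C_0 − rank ∂_1 = 9 − 8 = 1, and the invariant factors of ∂_1 are all 1, so H_0 ≅ Z.
  H_1: rank ker ∂_1 − rank ∂_2 = (27 − 8) − 17 = 2, and the invariant factors of ∂_2 are all 1, so H_1 ≅ Z^2.
  H_2: rank ker ∂_2 − rank ∂_3 = (18 − 17) − 0 = 1, and there is no ∂_3, so H_2 ≅ Z.

H_0 = Z,  H_1 = Z^2,  H_2 = Z.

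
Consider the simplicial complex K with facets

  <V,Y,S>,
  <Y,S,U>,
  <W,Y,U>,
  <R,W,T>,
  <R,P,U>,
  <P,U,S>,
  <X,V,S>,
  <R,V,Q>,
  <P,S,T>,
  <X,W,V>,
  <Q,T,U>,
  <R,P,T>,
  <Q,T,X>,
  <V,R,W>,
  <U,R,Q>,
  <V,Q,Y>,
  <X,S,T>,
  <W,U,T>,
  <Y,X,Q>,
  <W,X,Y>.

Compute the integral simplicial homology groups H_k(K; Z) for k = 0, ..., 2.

K has 10 vertices, 30 edges, 20 triangles.
rank ∂_0 = 0, rank ∂_1 = 9 ⇒ b_0 = 10 − 0 − 9 = 1; all invariant factors of ∂_1 are 1 so no torsion. So H_0 = Z.
rank ∂_1 = 9, rank ∂_2 = 20 ⇒ b_1 = 30 − 9 − 20 = 1; ∂_2 has invariant factor(s) [2] giving torsion. So H_1 = Z ⊕ Z_2.
rank ∂_2 = 20, rank ∂_3 = 0 ⇒ b_2 = 20 − 20 − 0 = 0. So H_2 = 0.

H_0 = Z,  H_1 = Z ⊕ Z_2,  H_2 = 0.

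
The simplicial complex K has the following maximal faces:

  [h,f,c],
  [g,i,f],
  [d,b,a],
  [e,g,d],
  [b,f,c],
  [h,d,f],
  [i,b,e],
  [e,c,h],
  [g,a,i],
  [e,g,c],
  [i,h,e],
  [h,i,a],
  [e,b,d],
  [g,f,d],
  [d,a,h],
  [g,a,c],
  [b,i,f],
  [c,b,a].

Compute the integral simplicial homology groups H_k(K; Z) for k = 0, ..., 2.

H_0 ≅ Z,  H_1 ≅ Z^2,  H_2 ≅ Z.

We work with the vertex ordering a < b < c < d < e < f < g < h < i. The simplices of K, each written with vertices in increasing order, are:

  0-simplices (9): a, b, c, d, e, f, g, h, i
  1-simplices (27): ab, ac, ad, ag, ah, ai, bc, bd, be, bf, bi, ce, cf, cg, ch, de, df, dg, dh, eg, eh, ei, fg, fh, fi, gi, hi
  2-simplices (18): abc, abd, acg, adh, agi, ahi, bcf, bde, bei, bfi, ceg, ceh, cfh, deg, dfg, dfh, ehi, fgi

Hence C_0 ≅ Z^9, C_1 ≅ Z^27, C_2 ≅ Z^18.

The boundary map ∂_1: C_1 → C_0 sends each edge [p,q] (with p < q) to q − p.
The 9×27 boundary matrix has rank 8 and Smith normal form diag(1,1,1,1,1,1,1,1).

Boundary ∂_2: C_2 → C_1 sends each 2-simplex [p,q,r] to [q,r] − [p,r] + [p,q]. For instance
  ∂ahi = hi − ai + ah,
  ∂ceg = eg − cg + ce.
As a 27×18 matrix over Z this has rank 17, with invariant factors (1,1,1,1,1,1,1,1,1,1,1,1,1,1,1,1,1).

From H_k ≅ ker(∂_k) / im(∂_{k+1}) we obtain:

  H_0: rank C_0 − rank ∂_1 = 9 − 8 = 1, and the invariant factors of ∂_1 are all 1, so H_0 = Z.
  H_1: rank ker ∂_1 − rank ∂_2 = (27 − 8) − 17 = 2, and the invariant factors of ∂_2 are all 1, so H_1 = Z^2.
  H_2: rank ker ∂_2 − rank ∂_3 = (18 − 17) − 0 = 1, and there is no ∂_3, so H_2 = Z.

(K is a triangulation of the torus T^2.)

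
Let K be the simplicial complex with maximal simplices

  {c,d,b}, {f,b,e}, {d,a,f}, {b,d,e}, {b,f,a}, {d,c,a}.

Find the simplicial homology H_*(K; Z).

We work with the vertex ordering a < b < c < d < e < f. The simplices of K, each written with vertices in increasing order, are:

  0-simplices (6): a, b, c, d, e, f
  1-simplices (12): ab, ac, ad, af, bc, bd, be, bf, cd, de, df, ef
  2-simplices (6): abf, acd, adf, bcd, bde, bef

so the chain groups are C_0 ≅ Z^6, C_1 ≅ Z^12, C_2 ≅ Z^6.

Boundary ∂_1: C_1 → C_0 is given by ∂[p,q] = [q] − [p].
This gives a 6×12 integer matrix of rank 5; reducing to Smith normal form yields diagonal entries (1,1,1,1,1).

The boundary map ∂_2: C_2 → C_1 maps a triangle to the signed sum of its edges. For instance
  ∂adf = df − af + ad,
  ∂bcd = cd − bd + bc.
The resulting 12×6 matrix has rank 6, and its Smith normal form has invariant factors (1,1,1,1,1,1).

Now H_k = ker ∂_k / im ∂_{k+1}, so:

  H_0: rank C_0 − rank ∂_1 = 6 − 5 = 1, and the invariant factors of ∂_1 are all 1, so H_0 = Z.
  H_1: rank ker ∂_1 − rank ∂_2 = (12 − 5) − 6 = 1, and the invariant factors of ∂_2 are all 1, so H_1 = Z.
  H_2: rank ker ∂_2 − rank ∂_3 = (6 − 6) − 0 = 0, and there is no ∂_3, so H_2 = 0.

H_0 = Z,  H_1 = Z,  H_2 = 0.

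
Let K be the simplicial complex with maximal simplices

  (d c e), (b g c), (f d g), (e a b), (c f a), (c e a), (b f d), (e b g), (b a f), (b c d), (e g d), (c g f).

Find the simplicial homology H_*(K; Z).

Fix the vertex order a < b < c < d < e < f < g and write every simplex with vertices in increasing order. Then dim K = 2 and the simplices of K are:

  0-simplices (7): a, b, c, d, e, f, g
  1-simplices (18): ab, ac, ae, af, bc, bd, be, bf, bg, cd, ce, cf, cg, de, df, dg, eg, fg
  2-simplices (12): abe, abf, ace, acf, bcd, bcg, bdf, beg, cde, cfg, deg, dfg

so the chain groups are C_0 ≅ Z^7, C_1 ≅ Z^18, C_2 ≅ Z^12.

The boundary map ∂_1: C_1 → C_0 maps an edge to its endpoints' difference, ∂[p,q] = q − p.
The 7×18 boundary matrix has rank 6 and Smith normal form diag(1,1,1,1,1,1).

∂_2: C_2 → C_1 acts by ∂[p,q,r] = [q,r] − [p,r] + [p,q]. For instance
  ∂bcg = cg − bg + bc,
  ∂beg = eg − bg + be.
The resulting 18×12 matrix has rank 12, and its Smith normal form has invariant factors (1,1,1,1,1,1,1,1,1,1,1,2).

Reading off H_k = ker ∂_k / im ∂_{k+1}:

  H_0: rank C_0 − rank ∂_1 = 7 − 6 = 1, and the invariant factors of ∂_1 are all 1, so H_0 ≅ Z.
  H_1: rank ker ∂_1 − rank ∂_2 = (18 − 6) − 12 = 0, and ∂_2 has invariant factor 2 > 1, so H_1 ≅ Z/2.
  H_2: rank ker ∂_2 − rank ∂_3 = (12 − 12) − 0 = 0, and there is no ∂_3, so H_2 ≅ 0.

As a check, the Euler characteristic is 7 − 18 + 12 = 1, which agrees with 1 − 0 + 0 = 1.
(K is a triangulation of the real projective plane RP^2.)

H_0 ≅ Z,  H_1 ≅ Z/2,  H_2 = 0.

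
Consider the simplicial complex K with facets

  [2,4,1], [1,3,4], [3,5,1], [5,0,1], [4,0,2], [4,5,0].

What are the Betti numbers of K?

b_0 = 1, b_1 = 1, b_2 = 0.

Fix the vertex order 0 < 1 < 2 < 3 < 4 < 5 and write every simplex with vertices in increasing order. Then dim K = 2 and the simplices of K are:

  0-simplices (6): [0], [1], [2], [3], [4], [5]
  1-simplices (12): [0,1], [0,2], [0,4], [0,5], [1,2], [1,3], [1,4], [1,5], [2,4], [3,4], [3,5], [4,5]
  2-simplices (6): [0,1,5], [0,2,4], [0,4,5], [1,2,4], [1,3,4], [1,3,5]

Hence C_0 ≅ Z^6, C_1 ≅ Z^12, C_2 ≅ Z^6.

The boundary map ∂_1: C_1 → C_0 maps an edge to its endpoints' difference, ∂[p,q] = q − p.
The resulting 6×12 matrix has rank 5, and its Smith normal form has invariant factors (1,1,1,1,1).

The boundary map ∂_2: C_2 → C_1 sends each 2-simplex [p,q,r] to [q,r] − [p,r] + [p,q]. For instance
  ∂[0,4,5] = [4,5] − [0,5] + [0,4],
  ∂[0,2,4] = [2,4] − [0,4] + [0,2].
As a 12×6 matrix over Z this has rank 6, with invariant factors (1,1,1,1,1,1).

Computing H_k = (kernel of ∂_k) / (image of ∂_{k+1}):

  H_0: rank C_0 − rank ∂_1 = 6 − 5 = 1, and the invariant factors of ∂_1 are all 1, so H_0 = Z.
  H_1: rank ker ∂_1 − rank ∂_2 = (12 − 5) − 6 = 1, and the invariant factors of ∂_2 are all 1, so H_1 = Z.
  H_2: rank ker ∂_2 − rank ∂_3 = (6 − 6) − 0 = 0, and there is no ∂_3, so H_2 = 0.

Hence the Betti numbers are b_0 = 1, b_1 = 1, b_2 = 0.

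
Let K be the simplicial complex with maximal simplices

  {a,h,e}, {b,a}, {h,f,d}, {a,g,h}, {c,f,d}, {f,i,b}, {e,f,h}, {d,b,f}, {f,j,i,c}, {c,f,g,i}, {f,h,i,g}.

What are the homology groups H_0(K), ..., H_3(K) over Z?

We work with the vertex ordering a < b < c < d < e < f < g < h < i < j. The simplices of K, each written with vertices in increasing order, are:

  0-simplices (10): a, b, c, d, e, f, g, h, i, j
  1-simplices (24): ab, ae, ag, ah, bd, bf, bi, cd, cf, cg, ci, cj, df, dh, ef, eh, fg, fh, fi, fj, gh, gi, hi, ij
  2-simplices (17): aeh, agh, bdf, bfi, cdf, cfg, cfi, cfj, cgi, cij, dfh, efh, fgh, fgi, fhi, fij, ghi
  3-simplices (3): cfgi, cfij, fghi

so the chain groups are C_0 ≅ Z^10, C_1 ≅ Z^24, C_2 ≅ Z^17, C_3 ≅ Z^3.

Boundary ∂_1: C_1 → C_0 sends each edge [p,q] (with p < q) to q − p. For instance
  ∂bf = f − b.
The resulting 10×24 matrix has rank 9, and its Smith normal form has invariant factors (1,1,1,1,1,1,1,1,1).

∂_2: C_2 → C_1 acts by ∂[p,q,r] = [q,r] − [p,r] + [p,q]. For instance
  ∂fhi = hi − fi + fh,
  ∂cgi = gi − ci + cg.
The 24×17 boundary matrix has rank 14 and Smith normal form diag(1,1,1,1,1,1,1,1,1,1,1,1,1,1).

Boundary ∂_3: C_3 → C_2 sends each 3-simplex σ to the alternating sum Σ_i (−1)^i (σ with its i-th vertex removed). For instance
  ∂fghi = ghi − fhi + fgi − fgh,
  ∂cfij = fij − cij + cfj − cfi.
As a 17×3 matrix over Z this has rank 3, with invariant factors (1,1,1).

From H_k ≅ ker(∂_k) / im(∂_{k+1}) we obtain:

  H_0: rank C_0 − rank ∂_1 = 10 − 9 = 1, and the invariant factors of ∂_1 are all 1, so H_0 = Z.
  H_1: rank ker ∂_1 − rank ∂_2 = (24 − 9) − 14 = 1, and the invariant factors of ∂_2 are all 1, so H_1 = Z.
  H_2: rank ker ∂_2 − rank ∂_3 = (17 − 14) − 3 = 0, and the invariant factors of ∂_3 are all 1, so H_2 = 0.
  H_3: rank ker ∂_3 − rank ∂_4 = (3 − 3) − 0 = 0, and there is no ∂_4, so H_3 = 0.

H_0 ≅ Z,  H_1 ≅ Z,  H_2 = 0,  H_3 = 0.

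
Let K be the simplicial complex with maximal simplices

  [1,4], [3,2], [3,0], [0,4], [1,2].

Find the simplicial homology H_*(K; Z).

Order the vertices as 0 < 1 < 2 < 3 < 4. Listing each simplex with vertices in this order, K has dimension 1 with simplices:

  0-simplices (5): [0], [1], [2], [3], [4]
  1-simplices (5): [0,3], [0,4], [1,2], [1,4], [2,3]

giving chain groups C_0 ≅ Z^5, C_1 ≅ Z^5.

Boundary ∂_1: C_1 → C_0 is given by ∂[p,q] = [q] − [p].
As a 5×5 matrix over Z this has rank 4, with invariant factors (1,1,1,1).

From H_k ≅ ker(∂_k) / im(∂_{k+1}) we obtain:

  H_0: rank C_0 − rank ∂_1 = 5 − 4 = 1, and the invariant factors of ∂_1 are all 1, so H_0 ≅ Z.
  H_1: rank ker ∂_1 − rank ∂_2 = (5 − 4) − 0 = 1, and there is no ∂_2, so H_1 ≅ Z.

As a check, the Euler characteristic is 5 − 5 = 0, which agrees with 1 − 1 = 0.

H_0 ≅ Z,  H_1 ≅ Z.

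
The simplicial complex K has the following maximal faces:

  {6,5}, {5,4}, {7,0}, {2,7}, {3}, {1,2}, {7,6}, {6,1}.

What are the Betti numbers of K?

We work with the vertex ordering 0 < 1 < 2 < 3 < 4 < 5 < 6 < 7. The simplices of K, each written with vertices in increasing order, are:

  0-simplices (8): [0], [1], [2], [3], [4], [5], [6], [7]
  1-simplices (7): [0,7], [1,2], [1,6], [2,7], [4,5], [5,6], [6,7]

so the chain groups are C_0 ≅ Z^8, C_1 ≅ Z^7.

∂_1: C_1 → C_0 is given by ∂[p,q] = [q] − [p]. For instance
  ∂[0,7] = [7] − [0].
The 8×7 boundary matrix has rank 6 and Smith normal form diag(1,1,1,1,1,1).

From H_k ≅ ker(∂_k) / im(∂_{k+1}) we obtain:

  H_0: rank C_0 − rank ∂_1 = 8 − 6 = 2, and the invariant factors of ∂_1 are all 1, so H_0 ≅ Z^2.
  H_1: rank ker ∂_1 − rank ∂_2 = (7 − 6) − 0 = 1, and there is no ∂_2, so H_1 ≅ Z.

Hence the Betti numbers are b_0 = 2, b_1 = 1.

b_0 = 2, b_1 = 1.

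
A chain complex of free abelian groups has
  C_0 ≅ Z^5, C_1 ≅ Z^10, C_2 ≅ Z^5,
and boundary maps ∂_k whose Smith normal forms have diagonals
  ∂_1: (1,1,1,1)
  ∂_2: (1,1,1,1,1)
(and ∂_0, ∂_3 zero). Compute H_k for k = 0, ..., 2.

H_0: b_0 = 5 − 0 − 4 = 1; torsion from ∂_1 factors > 1: none. So H_0 = Z.
H_1: b_1 = 10 − 4 − 5 = 1; torsion from ∂_2 factors > 1: none. So H_1 = Z.
H_2: b_2 = 5 − 5 − 0 = 0; torsion from ∂_3 factors > 1: none. So H_2 = 0.

H_0 = Z,  H_1 = Z,  H_2 = 0.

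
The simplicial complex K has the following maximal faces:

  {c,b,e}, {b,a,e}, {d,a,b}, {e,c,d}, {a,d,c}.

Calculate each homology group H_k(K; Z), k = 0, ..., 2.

H_0 = Z,  H_1 = Z,  H_2 = 0.

Fix the vertex order a < b < c < d < e and write every simplex with vertices in increasing order. Then dim K = 2 and the simplices of K are:

  0-simplices (5): a, b, c, d, e
  1-simplices (10): ab, ac, ad, ae, bc, bd, be, cd, ce, de
  2-simplices (5): abd, abe, acd, bce, cde

so the chain groups are C_0 ≅ Z^5, C_1 ≅ Z^10, C_2 ≅ Z^5.

The boundary map ∂_1: C_1 → C_0 maps an edge to its endpoints' difference, ∂[p,q] = q − p. For instance
  ∂bc = c − b.
The resulting 5×10 matrix has rank 4, and its Smith normal form has invariant factors (1,1,1,1).

∂_2: C_2 → C_1 sends each 2-simplex [p,q,r] to [q,r] − [p,r] + [p,q]. For instance
  ∂bce = ce − be + bc,
  ∂cde = de − ce + cd.
The 10×5 boundary matrix has rank 5 and Smith normal form diag(1,1,1,1,1).

Now H_k = ker ∂_k / im ∂_{k+1}, so:

  H_0: rank C_0 − rank ∂_1 = 5 − 4 = 1, and the invariant factors of ∂_1 are all 1, so H_0 ≅ Z.
  H_1: rank ker ∂_1 − rank ∂_2 = (10 − 4) − 5 = 1, and the invariant factors of ∂_2 are all 1, so H_1 ≅ Z.
  H_2: rank ker ∂_2 − rank ∂_3 = (5 − 5) − 0 = 0, and there is no ∂_3, so H_2 ≅ 0.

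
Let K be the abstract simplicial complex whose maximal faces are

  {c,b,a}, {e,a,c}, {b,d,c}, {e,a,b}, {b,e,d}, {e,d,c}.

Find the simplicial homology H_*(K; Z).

Fix the vertex order a < b < c < d < e and write every simplex with vertices in increasing order. Then dim K = 2 and the simplices of K are:

  0-simplices (5): a, b, c, d, e
  1-simplices (9): ab, ac, ae, bc, bd, be, cd, ce, de
  2-simplices (6): abc, abe, ace, bcd, bde, cde

so the chain groups are C_0 ≅ Z^5, C_1 ≅ Z^9, C_2 ≅ Z^6.

The boundary map ∂_1: C_1 → C_0 maps an edge to its endpoints' difference, ∂[p,q] = q − p. For instance
  ∂ae = e − a.
The resulting 5×9 matrix has rank 4, and its Smith normal form has invariant factors (1,1,1,1).

Boundary ∂_2: C_2 → C_1 acts by ∂[p,q,r] = [q,r] − [p,r] + [p,q]. For instance
  ∂ace = ce − ae + ac,
  ∂cde = de − ce + cd.
The resulting 9×6 matrix has rank 5, and its Smith normal form has invariant factors (1,1,1,1,1).

From H_k ≅ ker(∂_k) / im(∂_{k+1}) we obtain:

  H_0: rank C_0 − rank ∂_1 = 5 − 4 = 1, and the invariant factors of ∂_1 are all 1, so H_0 = Z.
  H_1: rank ker ∂_1 − rank ∂_2 = (9 − 4) − 5 = 0, and the invariant factors of ∂_2 are all 1, so H_1 = 0.
  H_2: rank ker ∂_2 − rank ∂_3 = (6 − 5) − 0 = 1, and there is no ∂_3, so H_2 = Z.

As a check, the Euler characteristic is 5 − 9 + 6 = 2, which agrees with 1 − 0 + 1 = 2.

H_0 = Z,  H_1 = 0,  H_2 = Z.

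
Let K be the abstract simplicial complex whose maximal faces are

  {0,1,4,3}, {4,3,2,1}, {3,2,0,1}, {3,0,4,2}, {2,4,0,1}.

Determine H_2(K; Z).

H_2 = 0.

Fix the vertex order 0 < 1 < 2 < 3 < 4 and write every simplex with vertices in increasing order. Then dim K = 3 and the simplices of K are:

  0-simplices (5): [0], [1], [2], [3], [4]
  1-simplices (10): [0,1], [0,2], [0,3], [0,4], [1,2], [1,3], [1,4], [2,3], [2,4], [3,4]
  2-simplices (10): [0,1,2], [0,1,3], [0,1,4], [0,2,3], [0,2,4], [0,3,4], [1,2,3], [1,2,4], [1,3,4], [2,3,4]
  3-simplices (5): [0,1,2,3], [0,1,2,4], [0,1,3,4], [0,2,3,4], [1,2,3,4]

Hence C_0 ≅ Z^5, C_1 ≅ Z^10, C_2 ≅ Z^10, C_3 ≅ Z^5.

Boundary ∂_1: C_1 → C_0 sends each edge [p,q] (with p < q) to q − p. For instance
  ∂[1,2] = [2] − [1].
The resulting 5×10 matrix has rank 4, and its Smith normal form has invariant factors (1,1,1,1).

The boundary map ∂_2: C_2 → C_1 sends each 2-simplex [p,q,r] to [q,r] − [p,r] + [p,q]. For instance
  ∂[1,2,4] = [2,4] − [1,4] + [1,2],
  ∂[2,3,4] = [3,4] − [2,4] + [2,3].
The 10×10 boundary matrix has rank 6 and Smith normal form diag(1,1,1,1,1,1).

∂_3: C_3 → C_2 sends each 3-simplex σ to the alternating sum Σ_i (−1)^i (σ with its i-th vertex removed). For instance
  ∂[0,1,2,4] = [1,2,4] − [0,2,4] + [0,1,4] − [0,1,2],
  ∂[0,1,3,4] = [1,3,4] − [0,3,4] + [0,1,4] − [0,1,3].
The 10×5 boundary matrix has rank 4 and Smith normal form diag(1,1,1,1).

Now H_k = ker ∂_k / im ∂_{k+1}, so:

  H_2: rank ker ∂_2 − rank ∂_3 = (10 − 6) − 4 = 0, and the invariant factors of ∂_3 are all 1, so H_2 ≅ 0.

(K is a triangulation of the 3-sphere S^3.)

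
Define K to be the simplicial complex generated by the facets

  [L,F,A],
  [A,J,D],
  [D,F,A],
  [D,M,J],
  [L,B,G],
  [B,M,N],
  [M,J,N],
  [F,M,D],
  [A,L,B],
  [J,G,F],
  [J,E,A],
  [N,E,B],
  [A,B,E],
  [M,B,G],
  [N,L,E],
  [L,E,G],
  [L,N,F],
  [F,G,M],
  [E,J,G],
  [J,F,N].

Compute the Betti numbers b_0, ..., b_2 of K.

b_0 = 1, b_1 = 1, b_2 = 0.

Order the vertices as A < B < D < E < F < G < J < L < M < N. Listing each simplex with vertices in this order, K has dimension 2 with simplices:

  0-simplices (10): A, B, D, E, F, G, J, L, M, N
  1-simplices (30): AB, AD, AE, AF, AJ, AL, BE, BG, BL, BM, BN, DF, DJ, DM, EG, EJ, EL, EN, FG, FJ, FL, FM, FN, GJ, GL, GM, JM, JN, LN, MN
  2-simplices (20): ABE, ABL, ADF, ADJ, AEJ, AFL, BEN, BGL, BGM, BMN, DFM, DJM, EGJ, EGL, ELN, FGJ, FGM, FJN, FLN, JMN

so the chain groups are C_0 ≅ Z^10, C_1 ≅ Z^30, C_2 ≅ Z^20.

∂_1: C_1 → C_0 sends each edge [p,q] (with p < q) to q − p.
As a 10×30 matrix over Z this has rank 9, with invariant factors (1,1,1,1,1,1,1,1,1).

The boundary map ∂_2: C_2 → C_1 sends each 2-simplex [p,q,r] to [q,r] − [p,r] + [p,q]. For instance
  ∂JMN = MN − JN + JM,
  ∂ELN = LN − EN + EL.
As a 30×20 matrix over Z this has rank 20, with invariant factors (1,1,1,1,1,1,1,1,1,1,1,1,1,1,1,1,1,1,1,2).

Now H_k = ker ∂_k / im ∂_{k+1}, so:

  H_0: rank C_0 − rank ∂_1 = 10 − 9 = 1, and the invariant factors of ∂_1 are all 1, so H_0 = Z.
  H_1: rank ker ∂_1 − rank ∂_2 = (30 − 9) − 20 = 1, and ∂_2 has invariant factor 2 > 1, so H_1 = Z ⊕ Z/2Z.
  H_2: rank ker ∂_2 − rank ∂_3 = (20 − 20) − 0 = 0, and there is no ∂_3, so H_2 = 0.

As a check, the Euler characteristic is 10 − 30 + 20 = 0, which agrees with 1 − 1 + 0 = 0.
(K is a triangulation of the Klein bottle.)

Hence the Betti numbers are b_0 = 1, b_1 = 1, b_2 = 0.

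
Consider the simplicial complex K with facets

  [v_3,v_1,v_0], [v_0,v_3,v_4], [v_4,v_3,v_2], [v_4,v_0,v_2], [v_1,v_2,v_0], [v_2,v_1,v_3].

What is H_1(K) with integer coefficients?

We work with the vertex ordering v_0 < v_1 < v_2 < v_3 < v_4. The simplices of K, each written with vertices in increasing order, are:

  0-simplices (5): [v_0], [v_1], [v_2], [v_3], [v_4]
  1-simplices (9): [v_0,v_1], [v_0,v_2], [v_0,v_3], [v_0,v_4], [v_1,v_2], [v_1,v_3], [v_2,v_3], [v_2,v_4], [v_3,v_4]
  2-simplices (6): [v_0,v_1,v_2], [v_0,v_1,v_3], [v_0,v_2,v_4], [v_0,v_3,v_4], [v_1,v_2,v_3], [v_2,v_3,v_4]

giving chain groups C_0 ≅ Z^5, C_1 ≅ Z^9, C_2 ≅ Z^6.

Boundary ∂_1: C_1 → C_0 is given by ∂[p,q] = [q] − [p].
As a 5×9 matrix over Z this has rank 4, with invariant factors (1,1,1,1).

∂_2: C_2 → C_1 sends each 2-simplex [p,q,r] to [q,r] − [p,r] + [p,q]. For instance
  ∂[v_1,v_2,v_3] = [v_2,v_3] − [v_1,v_3] + [v_1,v_2],
  ∂[v_0,v_3,v_4] = [v_3,v_4] − [v_0,v_4] + [v_0,v_3].
The 9×6 boundary matrix has rank 5 and Smith normal form diag(1,1,1,1,1).

Now H_k = ker ∂_k / im ∂_{k+1}, so:

  H_1: rank ker ∂_1 − rank ∂_2 = (9 − 4) − 5 = 0, and the invariant factors of ∂_2 are all 1, so H_1 ≅ 0.

H_1 ≅ 0.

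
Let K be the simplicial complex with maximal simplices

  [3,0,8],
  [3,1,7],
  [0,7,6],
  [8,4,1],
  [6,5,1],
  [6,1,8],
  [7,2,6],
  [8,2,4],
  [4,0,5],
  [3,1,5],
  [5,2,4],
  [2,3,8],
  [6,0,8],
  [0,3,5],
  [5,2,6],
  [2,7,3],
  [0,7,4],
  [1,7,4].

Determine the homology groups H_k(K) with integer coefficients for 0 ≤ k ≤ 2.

Take the total order 0 < 1 < 2 < 3 < 4 < 5 < 6 < 7 < 8 on the vertex set. Then K (dimension 2) consists of the simplices:

  0-simplices (9): [0], [1], [2], [3], [4], [5], [6], [7], [8]
  1-simplices (27): (27 of them)
  2-simplices (18): [0,3,5], [0,3,8], [0,4,5], [0,4,7], [0,6,7], [0,6,8], [1,3,5], [1,3,7], [1,4,7], [1,4,8], [1,5,6], [1,6,8], [2,3,7], [2,3,8], [2,4,5], [2,4,8], [2,5,6], [2,6,7]

giving chain groups C_0 ≅ Z^9, C_1 ≅ Z^27, C_2 ≅ Z^18.

The boundary map ∂_1: C_1 → C_0 sends each edge [p,q] (with p < q) to q − p. For instance
  ∂[0,3] = [3] − [0].
The resulting 9×27 matrix has rank 8, and its Smith normal form has invariant factors (1,1,1,1,1,1,1,1).

Boundary ∂_2: C_2 → C_1 maps a triangle to the signed sum of its edges. For instance
  ∂[2,6,7] = [6,7] − [2,7] + [2,6],
  ∂[1,3,5] = [3,5] − [1,5] + [1,3].
The 27×18 boundary matrix has rank 17 and Smith normal form diag(1,1,1,1,1,1,1,1,1,1,1,1,1,1,1,1,1).

From H_k ≅ ker(∂_k) / im(∂_{k+1}) we obtain:

  H_0: rank C_0 − rank ∂_1 = 9 − 8 = 1, and the invariant factors of ∂_1 are all 1, so H_0 ≅ Z.
  H_1: rank ker ∂_1 − rank ∂_2 = (27 − 8) − 17 = 2, and the invariant factors of ∂_2 are all 1, so H_1 ≅ Z^2.
  H_2: rank ker ∂_2 − rank ∂_3 = (18 − 17) − 0 = 1, and there is no ∂_3, so H_2 ≅ Z.

As a check, the Euler characteristic is 9 − 27 + 18 = 0, which agrees with 1 − 2 + 1 = 0.

H_0 ≅ Z,  H_1 ≅ Z^2,  H_2 ≅ Z.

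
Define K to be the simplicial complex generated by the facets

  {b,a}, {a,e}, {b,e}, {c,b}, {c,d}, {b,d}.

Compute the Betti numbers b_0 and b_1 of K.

Fix the vertex order a < b < c < d < e and write every simplex with vertices in increasing order. Then dim K = 1 and the simplices of K are:

  0-simplices (5): a, b, c, d, e
  1-simplices (6): ab, ae, bc, bd, be, cd

Hence C_0 ≅ Z^5, C_1 ≅ Z^6.

∂_1: C_1 → C_0 is given by ∂[p,q] = [q] − [p].
The resulting 5×6 matrix has rank 4, and its Smith normal form has invariant factors (1,1,1,1).

Computing H_k = (kernel of ∂_k) / (image of ∂_{k+1}):

  H_0: rank C_0 − rank ∂_1 = 5 − 4 = 1, and the invariant factors of ∂_1 are all 1, so H_0 ≅ Z.
  H_1: rank ker ∂_1 − rank ∂_2 = (6 − 4) − 0 = 2, and there is no ∂_2, so H_1 ≅ Z^2.

Hence the Betti numbers are b_0 = 1, b_1 = 2.

b_0 = 1, b_1 = 2.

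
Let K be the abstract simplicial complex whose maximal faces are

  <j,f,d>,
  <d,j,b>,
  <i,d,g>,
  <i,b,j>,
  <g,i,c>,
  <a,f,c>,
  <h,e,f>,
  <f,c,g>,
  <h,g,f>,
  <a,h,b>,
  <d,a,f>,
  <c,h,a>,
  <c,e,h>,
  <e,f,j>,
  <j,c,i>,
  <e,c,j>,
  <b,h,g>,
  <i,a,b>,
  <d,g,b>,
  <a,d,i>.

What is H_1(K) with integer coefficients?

We work with the vertex ordering a < b < c < d < e < f < g < h < i < j. The simplices of K, each written with vertices in increasing order, are:

  0-simplices (10): a, b, c, d, e, f, g, h, i, j
  1-simplices (30): ab, ac, ad, af, ah, ai, bd, bg, bh, bi, bj, ce, cf, cg, ch, ci, cj, df, dg, di, dj, ef, eh, ej, fg, fh, fj, gh, gi, ij
  2-simplices (20): abh, abi, acf, ach, adf, adi, bdg, bdj, bgh, bij, ceh, cej, cfg, cgi, cij, dfj, dgi, efh, efj, fgh

so the chain groups are C_0 ≅ Z^10, C_1 ≅ Z^30, C_2 ≅ Z^20.

Boundary ∂_1: C_1 → C_0 maps an edge to its endpoints' difference, ∂[p,q] = q − p. For instance
  ∂cg = g − c.
As a 10×30 matrix over Z this has rank 9, with invariant factors (1,1,1,1,1,1,1,1,1).

Boundary ∂_2: C_2 → C_1 acts by ∂[p,q,r] = [q,r] − [p,r] + [p,q]. For instance
  ∂bdg = dg − bg + bd,
  ∂dfj = fj − dj + df.
The 30×20 boundary matrix has rank 20 and Smith normal form diag(1,1,1,1,1,1,1,1,1,1,1,1,1,1,1,1,1,1,1,2).

Now H_k = ker ∂_k / im ∂_{k+1}, so:

  H_1: rank ker ∂_1 − rank ∂_2 = (30 − 9) − 20 = 1, and ∂_2 has invariant factor 2 > 1, so H_1 ≅ Z ⊕ Z/2.

H_1 = Z ⊕ Z/2.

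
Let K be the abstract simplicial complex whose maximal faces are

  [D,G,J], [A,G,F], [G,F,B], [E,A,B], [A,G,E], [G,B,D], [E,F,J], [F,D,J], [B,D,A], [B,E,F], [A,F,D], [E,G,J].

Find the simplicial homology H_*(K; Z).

H_0 = Z,  H_1 = Z/2,  H_2 = 0.

K has 7 vertices, 18 edges, 12 triangles.
rank ∂_0 = 0, rank ∂_1 = 6 ⇒ b_0 = 7 − 0 − 6 = 1; all invariant factors of ∂_1 are 1 so no torsion. So H_0 = Z.
rank ∂_1 = 6, rank ∂_2 = 12 ⇒ b_1 = 18 − 6 − 12 = 0; ∂_2 has invariant factor(s) [2] giving torsion. So H_1 = Z/2.
rank ∂_2 = 12, rank ∂_3 = 0 ⇒ b_2 = 12 − 12 − 0 = 0. So H_2 = 0.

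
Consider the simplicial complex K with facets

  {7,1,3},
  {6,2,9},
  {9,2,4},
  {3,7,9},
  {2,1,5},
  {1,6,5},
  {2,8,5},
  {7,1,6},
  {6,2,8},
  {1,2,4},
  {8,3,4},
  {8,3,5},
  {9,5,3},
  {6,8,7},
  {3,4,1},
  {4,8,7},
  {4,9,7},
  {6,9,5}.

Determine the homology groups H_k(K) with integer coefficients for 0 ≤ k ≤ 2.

Take the total order 1 < 2 < 3 < 4 < 5 < 6 < 7 < 8 < 9 on the vertex set. Then K (dimension 2) consists of the simplices:

  0-simplices (9): [1], [2], [3], [4], [5], [6], [7], [8], [9]
  1-simplices (27): (27 of them)
  2-simplices (18): [1,2,4], [1,2,5], [1,3,4], [1,3,7], [1,5,6], [1,6,7], [2,4,9], [2,5,8], [2,6,8], [2,6,9], [3,4,8], [3,5,8], [3,5,9], [3,7,9], [4,7,8], [4,7,9], [5,6,9], [6,7,8]

giving chain groups C_0 ≅ Z^9, C_1 ≅ Z^27, C_2 ≅ Z^18.

Boundary ∂_1: C_1 → C_0 sends each edge [p,q] (with p < q) to q − p. For instance
  ∂[1,6] = [6] − [1].
This gives a 9×27 integer matrix of rank 8; reducing to Smith normal form yields diagonal entries (1,1,1,1,1,1,1,1).

∂_2: C_2 → C_1 acts by ∂[p,q,r] = [q,r] − [p,r] + [p,q]. For instance
  ∂[2,5,8] = [5,8] − [2,8] + [2,5],
  ∂[1,5,6] = [5,6] − [1,6] + [1,5].
This gives a 27×18 integer matrix of rank 18; reducing to Smith normal form yields diagonal entries (1,1,1,1,1,1,1,1,1,1,1,1,1,1,1,1,1,2).

From H_k ≅ ker(∂_k) / im(∂_{k+1}) we obtain:

  H_0: rank C_0 − rank ∂_1 = 9 − 8 = 1, and the invariant factors of ∂_1 are all 1, so H_0 = Z.
  H_1: rank ker ∂_1 − rank ∂_2 = (27 − 8) − 18 = 1, and ∂_2 has invariant factor 2 > 1, so H_1 = Z × Z/2.
  H_2: rank ker ∂_2 − rank ∂_3 = (18 − 18) − 0 = 0, and there is no ∂_3, so H_2 = 0.

As a check, the Euler characteristic is 9 − 27 + 18 = 0, which agrees with 1 − 1 + 0 = 0.

H_0 ≅ Z,  H_1 ≅ Z × Z/2,  H_2 = 0.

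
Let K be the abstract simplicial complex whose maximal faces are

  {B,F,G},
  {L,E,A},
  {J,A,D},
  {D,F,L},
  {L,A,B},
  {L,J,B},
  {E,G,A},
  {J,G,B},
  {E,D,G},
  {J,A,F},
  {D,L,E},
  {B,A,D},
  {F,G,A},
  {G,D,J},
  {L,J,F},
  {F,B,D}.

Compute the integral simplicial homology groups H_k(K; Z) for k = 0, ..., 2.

Order the vertices as A < B < D < E < F < G < J < L. Listing each simplex with vertices in this order, K has dimension 2 with simplices:

  0-simplices (8): A, B, D, E, F, G, J, L
  1-simplices (24): AB, AD, AE, AF, AG, AJ, AL, BD, BF, BG, BJ, BL, DE, DF, DG, DJ, DL, EG, EL, FG, FJ, FL, GJ, JL
  2-simplices (16): ABD, ABL, ADJ, AEG, AEL, AFG, AFJ, BDF, BFG, BGJ, BJL, DEG, DEL, DFL, DGJ, FJL

so the chain groups are C_0 ≅ Z^8, C_1 ≅ Z^24, C_2 ≅ Z^16.

The boundary map ∂_1: C_1 → C_0 maps an edge to its endpoints' difference, ∂[p,q] = q − p. For instance
  ∂DE = E − D.
As a 8×24 matrix over Z this has rank 7, with invariant factors (1,1,1,1,1,1,1).

Boundary ∂_2: C_2 → C_1 acts by ∂[p,q,r] = [q,r] − [p,r] + [p,q]. For instance
  ∂ADJ = DJ − AJ + AD,
  ∂DEG = EG − DG + DE.
As a 24×16 matrix over Z this has rank 15, with invariant factors (1,1,1,1,1,1,1,1,1,1,1,1,1,1,1).

From H_k ≅ ker(∂_k) / im(∂_{k+1}) we obtain:

  H_0: rank C_0 − rank ∂_1 = 8 − 7 = 1, and the invariant factors of ∂_1 are all 1, so H_0 = Z.
  H_1: rank ker ∂_1 − rank ∂_2 = (24 − 7) − 15 = 2, and the invariant factors of ∂_2 are all 1, so H_1 = Z^2.
  H_2: rank ker ∂_2 − rank ∂_3 = (16 − 15) − 0 = 1, and there is no ∂_3, so H_2 = Z.

H_0 ≅ Z,  H_1 ≅ Z^2,  H_2 ≅ Z.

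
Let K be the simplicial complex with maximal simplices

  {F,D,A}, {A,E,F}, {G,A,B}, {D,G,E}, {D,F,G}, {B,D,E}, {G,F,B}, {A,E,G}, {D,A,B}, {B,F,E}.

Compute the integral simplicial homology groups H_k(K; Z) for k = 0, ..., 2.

K has 6 vertices, 15 edges, 10 triangles.
rank ∂_0 = 0, rank ∂_1 = 5 ⇒ b_0 = 6 − 0 − 5 = 1; all invariant factors of ∂_1 are 1 so no torsion. So H_0 = Z.
rank ∂_1 = 5, rank ∂_2 = 10 ⇒ b_1 = 15 − 5 − 10 = 0; ∂_2 has invariant factor(s) [2] giving torsion. So H_1 = Z/2Z.
rank ∂_2 = 10, rank ∂_3 = 0 ⇒ b_2 = 10 − 10 − 0 = 0. So H_2 = 0.

H_0 ≅ Z,  H_1 ≅ Z/2Z,  H_2 = 0.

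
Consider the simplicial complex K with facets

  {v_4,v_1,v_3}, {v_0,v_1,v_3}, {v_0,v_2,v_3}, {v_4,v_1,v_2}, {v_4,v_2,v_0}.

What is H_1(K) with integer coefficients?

Order the vertices as v_0 < v_1 < v_2 < v_3 < v_4. Listing each simplex with vertices in this order, K has dimension 2 with simplices:

  0-simplices (5): [v_0], [v_1], [v_2], [v_3], [v_4]
  1-simplices (10): [v_0,v_1], [v_0,v_2], [v_0,v_3], [v_0,v_4], [v_1,v_2], [v_1,v_3], [v_1,v_4], [v_2,v_3], [v_2,v_4], [v_3,v_4]
  2-simplices (5): [v_0,v_1,v_3], [v_0,v_2,v_3], [v_0,v_2,v_4], [v_1,v_2,v_4], [v_1,v_3,v_4]

giving chain groups C_0 ≅ Z^5, C_1 ≅ Z^10, C_2 ≅ Z^5.

Boundary ∂_1: C_1 → C_0 maps an edge to its endpoints' difference, ∂[p,q] = q − p. For instance
  ∂[v_1,v_4] = [v_4] − [v_1].
The 5×10 boundary matrix has rank 4 and Smith normal form diag(1,1,1,1).

Boundary ∂_2: C_2 → C_1 acts by ∂[p,q,r] = [q,r] − [p,r] + [p,q]. For instance
  ∂[v_0,v_1,v_3] = [v_1,v_3] − [v_0,v_3] + [v_0,v_1],
  ∂[v_1,v_3,v_4] = [v_3,v_4] − [v_1,v_4] + [v_1,v_3].
This gives a 10×5 integer matrix of rank 5; reducing to Smith normal form yields diagonal entries (1,1,1,1,1).

Computing H_k = (kernel of ∂_k) / (image of ∂_{k+1}):

  H_1: rank ker ∂_1 − rank ∂_2 = (10 − 4) − 5 = 1, and the invariant factors of ∂_2 are all 1, so H_1 ≅ Z.

H_1 = Z.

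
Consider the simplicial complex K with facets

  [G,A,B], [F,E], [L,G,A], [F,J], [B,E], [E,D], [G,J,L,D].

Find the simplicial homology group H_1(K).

H_1 ≅ Z^2.

Order the vertices as A < B < D < E < F < G < J < L. Listing each simplex with vertices in this order, K has dimension 3 with simplices:

  0-simplices (8): A, B, D, E, F, G, J, L
  1-simplices (14): AB, AG, AL, BE, BG, DE, DG, DJ, DL, EF, FJ, GJ, GL, JL
  2-simplices (6): ABG, AGL, DGJ, DGL, DJL, GJL
  3-simplices (1): DGJL

Hence C_0 ≅ Z^8, C_1 ≅ Z^14, C_2 ≅ Z^6, C_3 ≅ Z^1.

∂_1: C_1 → C_0 maps an edge to its endpoints' difference, ∂[p,q] = q − p.
The resulting 8×14 matrix has rank 7, and its Smith normal form has invariant factors (1,1,1,1,1,1,1).

∂_2: C_2 → C_1 maps a triangle to the signed sum of its edges. For instance
  ∂DGJ = GJ − DJ + DG,
  ∂DJL = JL − DL + DJ.
This gives a 14×6 integer matrix of rank 5; reducing to Smith normal form yields diagonal entries (1,1,1,1,1).

The boundary map ∂_3: C_3 → C_2 sends each 3-simplex σ to the alternating sum Σ_i (−1)^i (σ with its i-th vertex removed). For instance
  ∂DGJL = GJL − DJL + DGL − DGJ.
The resulting 6×1 matrix has rank 1, and its Smith normal form has invariant factors (1).

From H_k ≅ ker(∂_k) / im(∂_{k+1}) we obtain:

  H_1: rank ker ∂_1 − rank ∂_2 = (14 − 7) − 5 = 2, and the invariant factors of ∂_2 are all 1, so H_1 ≅ Z^2.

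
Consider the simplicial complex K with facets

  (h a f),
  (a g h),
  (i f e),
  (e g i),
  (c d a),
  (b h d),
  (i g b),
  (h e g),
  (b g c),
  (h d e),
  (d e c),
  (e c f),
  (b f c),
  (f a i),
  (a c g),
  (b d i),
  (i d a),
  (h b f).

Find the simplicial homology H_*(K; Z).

H_0 = Z,  H_1 = Z^2,  H_2 = Z.

K has 9 vertices, 27 edges, 18 triangles.
rank ∂_0 = 0, rank ∂_1 = 8 ⇒ b_0 = 9 − 0 − 8 = 1; all invariant factors of ∂_1 are 1 so no torsion. So H_0 ≅ Z.
rank ∂_1 = 8, rank ∂_2 = 17 ⇒ b_1 = 27 − 8 − 17 = 2; all invariant factors of ∂_2 are 1 so no torsion. So H_1 ≅ Z^2.
rank ∂_2 = 17, rank ∂_3 = 0 ⇒ b_2 = 18 − 17 − 0 = 1. So H_2 ≅ Z.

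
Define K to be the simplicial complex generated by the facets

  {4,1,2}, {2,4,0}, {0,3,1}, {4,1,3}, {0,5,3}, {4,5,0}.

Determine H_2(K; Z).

H_2 ≅ 0.

Take the total order 0 < 1 < 2 < 3 < 4 < 5 on the vertex set. Then K (dimension 2) consists of the simplices:

  0-simplices (6): [0], [1], [2], [3], [4], [5]
  1-simplices (12): [0,1], [0,2], [0,3], [0,4], [0,5], [1,2], [1,3], [1,4], [2,4], [3,4], [3,5], [4,5]
  2-simplices (6): [0,1,3], [0,2,4], [0,3,5], [0,4,5], [1,2,4], [1,3,4]

giving chain groups C_0 ≅ Z^6, C_1 ≅ Z^12, C_2 ≅ Z^6.

∂_1: C_1 → C_0 is given by ∂[p,q] = [q] − [p]. For instance
  ∂[1,4] = [4] − [1].
The resulting 6×12 matrix has rank 5, and its Smith normal form has invariant factors (1,1,1,1,1).

Boundary ∂_2: C_2 → C_1 sends each 2-simplex [p,q,r] to [q,r] − [p,r] + [p,q]. For instance
  ∂[1,2,4] = [2,4] − [1,4] + [1,2],
  ∂[0,1,3] = [1,3] − [0,3] + [0,1].
The resulting 12×6 matrix has rank 6, and its Smith normal form has invariant factors (1,1,1,1,1,1).

Computing H_k = (kernel of ∂_k) / (image of ∂_{k+1}):

  H_2: rank ker ∂_2 − rank ∂_3 = (6 − 6) − 0 = 0, and there is no ∂_3, so H_2 ≅ 0.

(K is a triangulation of the cylinder S^1 x I.)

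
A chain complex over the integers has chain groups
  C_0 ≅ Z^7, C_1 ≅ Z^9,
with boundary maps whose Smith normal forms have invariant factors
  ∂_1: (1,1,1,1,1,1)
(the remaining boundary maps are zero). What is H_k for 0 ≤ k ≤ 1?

H_0: b_0 = 7 − 0 − 6 = 1; torsion from ∂_1 factors > 1: none. So H_0 = Z.
H_1: b_1 = 9 − 6 − 0 = 3; torsion from ∂_2 factors > 1: none. So H_1 = Z^3.

H_0 = Z,  H_1 = Z^3.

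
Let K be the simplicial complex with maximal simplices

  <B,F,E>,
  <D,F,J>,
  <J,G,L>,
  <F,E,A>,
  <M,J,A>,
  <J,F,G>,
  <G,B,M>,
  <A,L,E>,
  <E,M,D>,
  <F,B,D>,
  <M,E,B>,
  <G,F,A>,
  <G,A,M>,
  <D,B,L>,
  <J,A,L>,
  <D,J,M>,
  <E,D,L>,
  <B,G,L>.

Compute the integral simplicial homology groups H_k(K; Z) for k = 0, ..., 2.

H_0 = Z,  H_1 = Z ⊕ Z/2,  H_2 = 0.

K has 9 vertices, 27 edges, 18 triangles.
rank ∂_0 = 0, rank ∂_1 = 8 ⇒ b_0 = 9 − 0 − 8 = 1; all invariant factors of ∂_1 are 1 so no torsion. So H_0 = Z.
rank ∂_1 = 8, rank ∂_2 = 18 ⇒ b_1 = 27 − 8 − 18 = 1; ∂_2 has invariant factor(s) [2] giving torsion. So H_1 = Z ⊕ Z/2.
rank ∂_2 = 18, rank ∂_3 = 0 ⇒ b_2 = 18 − 18 − 0 = 0. So H_2 = 0.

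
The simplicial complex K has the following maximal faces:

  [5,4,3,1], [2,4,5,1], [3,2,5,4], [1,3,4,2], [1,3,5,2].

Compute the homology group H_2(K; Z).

Order the vertices as 1 < 2 < 3 < 4 < 5. Listing each simplex with vertices in this order, K has dimension 3 with simplices:

  0-simplices (5): [1], [2], [3], [4], [5]
  1-simplices (10): [1,2], [1,3], [1,4], [1,5], [2,3], [2,4], [2,5], [3,4], [3,5], [4,5]
  2-simplices (10): [1,2,3], [1,2,4], [1,2,5], [1,3,4], [1,3,5], [1,4,5], [2,3,4], [2,3,5], [2,4,5], [3,4,5]
  3-simplices (5): [1,2,3,4], [1,2,3,5], [1,2,4,5], [1,3,4,5], [2,3,4,5]

giving chain groups C_0 ≅ Z^5, C_1 ≅ Z^10, C_2 ≅ Z^10, C_3 ≅ Z^5.

Boundary ∂_1: C_1 → C_0 is given by ∂[p,q] = [q] − [p]. For instance
  ∂[2,4] = [4] − [2].
The 5×10 boundary matrix has rank 4 and Smith normal form diag(1,1,1,1).

The boundary map ∂_2: C_2 → C_1 acts by ∂[p,q,r] = [q,r] − [p,r] + [p,q]. For instance
  ∂[1,3,5] = [3,5] − [1,5] + [1,3],
  ∂[2,3,4] = [3,4] − [2,4] + [2,3].
The resulting 10×10 matrix has rank 6, and its Smith normal form has invariant factors (1,1,1,1,1,1).

Boundary ∂_3: C_3 → C_2 sends each 3-simplex σ to the alternating sum Σ_i (−1)^i (σ with its i-th vertex removed). For instance
  ∂[1,2,3,4] = [2,3,4] − [1,3,4] + [1,2,4] − [1,2,3],
  ∂[1,2,4,5] = [2,4,5] − [1,4,5] + [1,2,5] − [1,2,4].
As a 10×5 matrix over Z this has rank 4, with invariant factors (1,1,1,1).

Computing H_k = (kernel of ∂_k) / (image of ∂_{k+1}):

  H_2: rank ker ∂_2 − rank ∂_3 = (10 − 6) − 4 = 0, and the invariant factors of ∂_3 are all 1, so H_2 ≅ 0.

H_2 = 0.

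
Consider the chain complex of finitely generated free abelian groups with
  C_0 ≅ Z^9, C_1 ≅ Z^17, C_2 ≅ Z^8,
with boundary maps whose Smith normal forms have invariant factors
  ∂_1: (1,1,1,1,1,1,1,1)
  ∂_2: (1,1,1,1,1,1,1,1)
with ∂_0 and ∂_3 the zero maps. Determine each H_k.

H_0: b_0 = 9 − 0 − 8 = 1; torsion from ∂_1 factors > 1: none. So H_0 = Z.
H_1: b_1 = 17 − 8 − 8 = 1; torsion from ∂_2 factors > 1: none. So H_1 = Z.
H_2: b_2 = 8 − 8 − 0 = 0; torsion from ∂_3 factors > 1: none. So H_2 = 0.

H_0 = Z,  H_1 = Z,  H_2 = 0.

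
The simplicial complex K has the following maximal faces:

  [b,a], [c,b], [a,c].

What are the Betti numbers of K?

b_0 = 1, b_1 = 1.

We work with the vertex ordering a < b < c. The simplices of K, each written with vertices in increasing order, are:

  0-simplices (3): a, b, c
  1-simplices (3): ab, ac, bc

giving chain groups C_0 ≅ Z^3, C_1 ≅ Z^3.

The boundary map ∂_1: C_1 → C_0 sends each edge [p,q] (with p < q) to q − p.
As a 3×3 matrix over Z this has rank 2, with invariant factors (1,1).

Now H_k = ker ∂_k / im ∂_{k+1}, so:

  H_0: rank C_0 − rank ∂_1 = 3 − 2 = 1, and the invariant factors of ∂_1 are all 1, so H_0 ≅ Z.
  H_1: rank ker ∂_1 − rank ∂_2 = (3 − 2) − 0 = 1, and there is no ∂_2, so H_1 ≅ Z.

Hence the Betti numbers are b_0 = 1, b_1 = 1.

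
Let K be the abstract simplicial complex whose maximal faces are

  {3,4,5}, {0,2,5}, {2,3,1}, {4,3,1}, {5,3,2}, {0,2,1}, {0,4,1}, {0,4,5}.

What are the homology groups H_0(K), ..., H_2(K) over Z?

H_0 ≅ Z,  H_1 = 0,  H_2 ≅ Z.

Take the total order 0 < 1 < 2 < 3 < 4 < 5 on the vertex set. Then K (dimension 2) consists of the simplices:

  0-simplices (6): [0], [1], [2], [3], [4], [5]
  1-simplices (12): [0,1], [0,2], [0,4], [0,5], [1,2], [1,3], [1,4], [2,3], [2,5], [3,4], [3,5], [4,5]
  2-simplices (8): [0,1,2], [0,1,4], [0,2,5], [0,4,5], [1,2,3], [1,3,4], [2,3,5], [3,4,5]

giving chain groups C_0 ≅ Z^6, C_1 ≅ Z^12, C_2 ≅ Z^8.

Boundary ∂_1: C_1 → C_0 is given by ∂[p,q] = [q] − [p]. For instance
  ∂[2,5] = [5] − [2].
This gives a 6×12 integer matrix of rank 5; reducing to Smith normal form yields diagonal entries (1,1,1,1,1).

The boundary map ∂_2: C_2 → C_1 maps a triangle to the signed sum of its edges. For instance
  ∂[0,2,5] = [2,5] − [0,5] + [0,2],
  ∂[1,3,4] = [3,4] − [1,4] + [1,3].
As a 12×8 matrix over Z this has rank 7, with invariant factors (1,1,1,1,1,1,1).

Computing H_k = (kernel of ∂_k) / (image of ∂_{k+1}):

  H_0: rank C_0 − rank ∂_1 = 6 − 5 = 1, and the invariant factors of ∂_1 are all 1, so H_0 = Z.
  H_1: rank ker ∂_1 − rank ∂_2 = (12 − 5) − 7 = 0, and the invariant factors of ∂_2 are all 1, so H_1 = 0.
  H_2: rank ker ∂_2 − rank ∂_3 = (8 − 7) − 0 = 1, and there is no ∂_3, so H_2 = Z.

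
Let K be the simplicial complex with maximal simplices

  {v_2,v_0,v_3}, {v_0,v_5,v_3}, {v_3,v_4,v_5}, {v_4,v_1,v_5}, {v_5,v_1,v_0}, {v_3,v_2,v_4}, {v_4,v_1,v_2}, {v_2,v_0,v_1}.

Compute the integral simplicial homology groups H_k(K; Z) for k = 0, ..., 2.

H_0 = Z,  H_1 = 0,  H_2 = Z.

K has 6 vertices, 12 edges, 8 triangles.
rank ∂_0 = 0, rank ∂_1 = 5 ⇒ b_0 = 6 − 0 − 5 = 1; all invariant factors of ∂_1 are 1 so no torsion. So H_0 ≅ Z.
rank ∂_1 = 5, rank ∂_2 = 7 ⇒ b_1 = 12 − 5 − 7 = 0; all invariant factors of ∂_2 are 1 so no torsion. So H_1 ≅ 0.
rank ∂_2 = 7, rank ∂_3 = 0 ⇒ b_2 = 8 − 7 − 0 = 1. So H_2 ≅ Z.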